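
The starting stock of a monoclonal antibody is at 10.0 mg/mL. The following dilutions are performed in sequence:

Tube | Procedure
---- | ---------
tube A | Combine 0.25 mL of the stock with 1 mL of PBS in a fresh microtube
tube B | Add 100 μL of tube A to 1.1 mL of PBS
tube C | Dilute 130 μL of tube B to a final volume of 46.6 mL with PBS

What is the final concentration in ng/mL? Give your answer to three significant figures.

Step 1: 0.25 mL + 1 mL = 1.25 mL total → factor 1.25/0.25 = 5
Step 2: 100 μL + 1.1 mL = 1200 μL total → factor 1200/100 = 12
Step 3: 130 μL brought to 46.6 mL → factor 46600/130 = 358.46
Overall dilution factor = 5 × 12 × 358.46 = 21508
Final = 10.0 mg/mL / 21508 = 0.0004649 mg/mL = 465 ng/mL

465 ng/mL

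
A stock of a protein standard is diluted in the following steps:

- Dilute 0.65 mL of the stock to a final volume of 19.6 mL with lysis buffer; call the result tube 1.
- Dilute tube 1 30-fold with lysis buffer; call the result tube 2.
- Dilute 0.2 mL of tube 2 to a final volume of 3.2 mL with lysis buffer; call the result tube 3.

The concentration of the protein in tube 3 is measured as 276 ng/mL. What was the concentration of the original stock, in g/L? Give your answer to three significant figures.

3.99 g/L

Step 1: 0.65 mL brought to 19.6 mL → factor 19.6/0.65 = 30.154
Step 2: 30-fold → factor 30
Step 3: 0.2 mL brought to 3.2 mL → factor 3.2/0.2 = 16
Overall dilution factor = 30.154 × 30 × 16 = 14474
Stock = 276 ng/mL × 14474 = 3.995 × 10^6 ng/mL = 3.99 g/L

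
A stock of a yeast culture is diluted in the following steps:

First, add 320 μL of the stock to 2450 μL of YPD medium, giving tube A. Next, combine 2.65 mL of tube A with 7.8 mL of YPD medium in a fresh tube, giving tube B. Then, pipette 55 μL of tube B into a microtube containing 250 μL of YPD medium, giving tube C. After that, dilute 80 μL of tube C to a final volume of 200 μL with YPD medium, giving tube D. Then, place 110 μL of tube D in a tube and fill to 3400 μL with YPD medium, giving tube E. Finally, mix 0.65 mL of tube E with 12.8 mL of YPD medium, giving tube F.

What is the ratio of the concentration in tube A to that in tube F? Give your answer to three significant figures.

3.50 × 10^4

Step 1: 320 μL + 2450 μL = 2770 μL total → factor 2770/320 = 8.6562
Step 2: 2.65 mL + 7.8 mL = 10.45 mL total → factor 10.45/2.65 = 3.9434
Step 3: 55 μL + 250 μL = 305 μL total → factor 305/55 = 5.5455
Step 4: 80 μL brought to 200 μL → factor 200/80 = 2.5
Step 5: 110 μL brought to 3400 μL → factor 3400/110 = 30.909
Step 6: 0.65 mL + 12.8 mL = 13.45 mL total → factor 13.45/0.65 = 20.692
Dilution factor to tube A = 8.6562; to tube F = 3.0267 × 10^5
[tube A]/[tube F] = (factor to tube F)/(factor to tube A) = 3.0267 × 10^5/8.6562 = 3.50 × 10^4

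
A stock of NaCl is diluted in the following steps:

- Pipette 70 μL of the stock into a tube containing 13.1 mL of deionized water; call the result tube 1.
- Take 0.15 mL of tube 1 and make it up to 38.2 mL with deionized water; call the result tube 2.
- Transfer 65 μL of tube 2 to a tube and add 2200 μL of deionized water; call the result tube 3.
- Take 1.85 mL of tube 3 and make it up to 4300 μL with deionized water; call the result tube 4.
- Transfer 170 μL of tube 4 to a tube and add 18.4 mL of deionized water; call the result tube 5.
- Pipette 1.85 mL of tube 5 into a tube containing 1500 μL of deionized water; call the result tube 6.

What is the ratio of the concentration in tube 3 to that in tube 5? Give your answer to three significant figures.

Step 1: 70 μL + 13.1 mL = 13170 μL total → factor 13170/70 = 188.14
Step 2: 0.15 mL brought to 38.2 mL → factor 38.2/0.15 = 254.67
Step 3: 65 μL + 2200 μL = 2265 μL total → factor 2265/65 = 34.846
Step 4: 1.85 mL brought to 4300 μL → factor 4.3/1.85 = 2.3243
Step 5: 170 μL + 18.4 mL = 18570 μL total → factor 18570/170 = 109.24
Dilution factor to tube 3 = 1.6696 × 10^6; to tube 5 = 4.2391 × 10^8
[tube 3]/[tube 5] = (factor to tube 5)/(factor to tube 3) = 4.2391 × 10^8/1.6696 × 10^6 = 254

254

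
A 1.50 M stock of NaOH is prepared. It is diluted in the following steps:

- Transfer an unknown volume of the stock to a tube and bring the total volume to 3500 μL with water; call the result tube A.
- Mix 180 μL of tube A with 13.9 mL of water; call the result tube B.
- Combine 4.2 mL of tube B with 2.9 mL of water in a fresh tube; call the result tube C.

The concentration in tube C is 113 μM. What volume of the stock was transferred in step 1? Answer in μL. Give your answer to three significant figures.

34.9 μL

Step 1: v brought to 3500 μL → factor = 3500 μL/v
Step 2: 180 μL + 13.9 mL = 14080 μL total → factor 14080/180 = 78.222
Step 3: 4.2 mL + 2.9 mL = 7.1 mL total → factor 7.1/4.2 = 1.6905
Product of known-step factors = 132.23
Overall factor = 1.50 M / (113 μM) = 13274
Step-1 factor = 13274 / 132.23 = 100.39
v = 3500 μL / 100.39 = 34.9 μL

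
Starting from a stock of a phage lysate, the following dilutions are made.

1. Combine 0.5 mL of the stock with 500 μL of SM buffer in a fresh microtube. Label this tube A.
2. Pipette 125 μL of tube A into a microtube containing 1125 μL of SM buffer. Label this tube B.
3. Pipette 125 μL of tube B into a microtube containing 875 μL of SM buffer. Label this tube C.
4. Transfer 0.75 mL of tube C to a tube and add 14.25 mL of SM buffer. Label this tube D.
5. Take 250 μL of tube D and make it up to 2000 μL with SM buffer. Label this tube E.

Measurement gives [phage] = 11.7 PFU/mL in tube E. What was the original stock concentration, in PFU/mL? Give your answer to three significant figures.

3.00 × 10^5 PFU/mL

Step 1: 0.5 mL + 500 μL = 1 mL total → factor 1/0.5 = 2
Step 2: 125 μL + 1125 μL = 1250 μL total → factor 1250/125 = 10
Step 3: 125 μL + 875 μL = 1000 μL total → factor 1000/125 = 8
Step 4: 0.75 mL + 14.25 mL = 15 mL total → factor 15/0.75 = 20
Step 5: 250 μL brought to 2000 μL → factor 2000/250 = 8
Overall dilution factor = 2 × 10 × 8 × 20 × 8 = 25600
Stock = 11.7 PFU/mL × 25600 = 3.00 × 10^5 PFU/mL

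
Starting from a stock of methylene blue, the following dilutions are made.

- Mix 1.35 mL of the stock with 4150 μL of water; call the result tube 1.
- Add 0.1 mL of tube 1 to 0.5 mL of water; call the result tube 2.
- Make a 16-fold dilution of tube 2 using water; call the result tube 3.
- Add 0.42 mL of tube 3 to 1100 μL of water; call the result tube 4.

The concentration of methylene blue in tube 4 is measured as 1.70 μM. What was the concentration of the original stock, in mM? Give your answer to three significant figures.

Step 1: 1.35 mL + 4150 μL = 5.5 mL total → factor 5.5/1.35 = 4.0741
Step 2: 0.1 mL + 0.5 mL = 0.6 mL total → factor 0.6/0.1 = 6
Step 3: 16-fold → factor 16
Step 4: 0.42 mL + 1100 μL = 1.52 mL total → factor 1.52/0.42 = 3.619
Overall dilution factor = 4.0741 × 6 × 16 × 3.619 = 1415.4
Stock = 1.70 μM × 1415.4 = 2406 μM = 2.41 mM

2.41 mM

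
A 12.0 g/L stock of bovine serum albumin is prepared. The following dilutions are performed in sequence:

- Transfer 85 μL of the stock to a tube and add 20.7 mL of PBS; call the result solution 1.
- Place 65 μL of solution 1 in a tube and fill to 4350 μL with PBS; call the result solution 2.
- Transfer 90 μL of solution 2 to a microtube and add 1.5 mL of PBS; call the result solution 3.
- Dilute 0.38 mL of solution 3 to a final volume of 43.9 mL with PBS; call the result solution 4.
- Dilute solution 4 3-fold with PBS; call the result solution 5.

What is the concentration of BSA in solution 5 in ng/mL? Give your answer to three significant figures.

0.120 ng/mL

Step 1: 85 μL + 20.7 mL = 20785 μL total → factor 20785/85 = 244.53
Step 2: 65 μL brought to 4350 μL → factor 4350/65 = 66.923
Step 3: 90 μL + 1.5 mL = 1590 μL total → factor 1590/90 = 17.667
Step 4: 0.38 mL brought to 43.9 mL → factor 43.9/0.38 = 115.53
Step 5: 3-fold → factor 3
Overall dilution factor = 244.53 × 66.923 × 17.667 × 115.53 × 3 = 1.002 × 10^8
Final = 12.0 g/L / 1.002 × 10^8 = 1.198 × 10^-7 g/L = 0.120 ng/mL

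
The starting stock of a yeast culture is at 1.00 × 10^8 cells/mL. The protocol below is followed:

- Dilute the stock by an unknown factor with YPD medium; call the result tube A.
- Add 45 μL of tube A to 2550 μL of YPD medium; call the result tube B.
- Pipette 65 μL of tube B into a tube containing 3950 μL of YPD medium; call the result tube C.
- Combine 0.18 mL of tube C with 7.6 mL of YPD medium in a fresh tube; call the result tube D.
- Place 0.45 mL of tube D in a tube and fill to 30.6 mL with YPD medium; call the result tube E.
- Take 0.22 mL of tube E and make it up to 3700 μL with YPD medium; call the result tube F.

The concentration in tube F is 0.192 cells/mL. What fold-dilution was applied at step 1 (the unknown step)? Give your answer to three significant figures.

Step 1: unknown factor x
Step 2: 45 μL + 2550 μL = 2595 μL total → factor 2595/45 = 57.667
Step 3: 65 μL + 3950 μL = 4015 μL total → factor 4015/65 = 61.769
Step 4: 0.18 mL + 7.6 mL = 7.78 mL total → factor 7.78/0.18 = 43.222
Step 5: 0.45 mL brought to 30.6 mL → factor 30.6/0.45 = 68
Step 6: 0.22 mL brought to 3700 μL → factor 3.7/0.22 = 16.818
Product of known-step factors = 1.7607 × 10^8
Overall factor = 1.00 × 10^8 cells/mL / (0.192 cells/mL) = 5.2083 × 10^8
x = 5.2083 × 10^8 / 1.7607 × 10^8 = 2.96

2.96-fold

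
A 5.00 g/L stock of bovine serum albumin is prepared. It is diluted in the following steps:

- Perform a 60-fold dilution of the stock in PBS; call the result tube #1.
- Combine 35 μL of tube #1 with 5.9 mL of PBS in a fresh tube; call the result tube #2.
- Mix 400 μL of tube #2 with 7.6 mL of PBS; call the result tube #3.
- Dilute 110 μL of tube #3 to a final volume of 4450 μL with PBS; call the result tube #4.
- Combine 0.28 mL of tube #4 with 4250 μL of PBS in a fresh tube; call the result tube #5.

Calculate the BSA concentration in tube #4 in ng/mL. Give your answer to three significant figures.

Step 1: 60-fold → factor 60
Step 2: 35 μL + 5.9 mL = 5935 μL total → factor 5935/35 = 169.57
Step 3: 400 μL + 7.6 mL = 8000 μL total → factor 8000/400 = 20
Step 4: 110 μL brought to 4450 μL → factor 4450/110 = 40.455
Dilution factor through tube #4 = 60 × 169.57 × 20 × 40.455 = 8.2319 × 10^6
[tube #4] = 5.00 g/L / 8.2319 × 10^6 = 6.074 × 10^-7 g/L = 0.607 ng/mL

0.607 ng/mL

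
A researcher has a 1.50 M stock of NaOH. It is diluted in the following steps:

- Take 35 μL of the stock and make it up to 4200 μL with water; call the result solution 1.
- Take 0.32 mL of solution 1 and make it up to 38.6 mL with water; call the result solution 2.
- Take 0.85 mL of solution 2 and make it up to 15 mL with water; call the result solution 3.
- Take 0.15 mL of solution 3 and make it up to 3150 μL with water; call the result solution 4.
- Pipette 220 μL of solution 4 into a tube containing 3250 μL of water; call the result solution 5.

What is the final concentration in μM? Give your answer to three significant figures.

0.0177 μM

Step 1: 35 μL brought to 4200 μL → factor 4200/35 = 120
Step 2: 0.32 mL brought to 38.6 mL → factor 38.6/0.32 = 120.62
Step 3: 0.85 mL brought to 15 mL → factor 15/0.85 = 17.647
Step 4: 0.15 mL brought to 3150 μL → factor 3.15/0.15 = 21
Step 5: 220 μL + 3250 μL = 3470 μL total → factor 3470/220 = 15.773
Overall dilution factor = 120 × 120.62 × 17.647 × 21 × 15.773 = 8.4609 × 10^7
Final = 1.50 M / 8.4609 × 10^7 = 1.773 × 10^-8 M = 0.0177 μM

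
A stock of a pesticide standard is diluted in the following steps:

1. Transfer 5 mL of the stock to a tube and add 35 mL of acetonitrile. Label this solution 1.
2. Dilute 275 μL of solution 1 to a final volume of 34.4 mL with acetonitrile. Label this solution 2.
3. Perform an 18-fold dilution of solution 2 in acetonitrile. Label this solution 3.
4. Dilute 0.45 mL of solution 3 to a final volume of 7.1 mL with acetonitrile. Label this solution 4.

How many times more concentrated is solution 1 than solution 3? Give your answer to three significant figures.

Step 1: 5 mL + 35 mL = 40 mL total → factor 40/5 = 8
Step 2: 275 μL brought to 34.4 mL → factor 34400/275 = 125.09
Step 3: 18-fold → factor 18
Dilution factor to solution 1 = 8; to solution 3 = 18013
[solution 1]/[solution 3] = (factor to solution 3)/(factor to solution 1) = 18013/8 = 2.25 × 10^3

2.25 × 10^3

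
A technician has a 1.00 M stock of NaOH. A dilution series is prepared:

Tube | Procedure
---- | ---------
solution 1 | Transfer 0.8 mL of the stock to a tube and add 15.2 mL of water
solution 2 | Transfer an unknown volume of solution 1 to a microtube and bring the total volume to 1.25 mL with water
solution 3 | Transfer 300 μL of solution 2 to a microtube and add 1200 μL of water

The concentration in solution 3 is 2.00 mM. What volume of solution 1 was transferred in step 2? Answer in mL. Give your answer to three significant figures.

0.250 mL

Step 1: 0.8 mL + 15.2 mL = 16 mL total → factor 16/0.8 = 20
Step 2: v brought to 1.25 mL → factor = 1.25 mL/v
Step 3: 300 μL + 1200 μL = 1500 μL total → factor 1500/300 = 5
Product of known-step factors = 100
Overall factor = 1.00 M / (2.00 mM) = 500
Step-2 factor = 500 / 100 = 5
v = 1.25 mL / 5 = 0.250 mL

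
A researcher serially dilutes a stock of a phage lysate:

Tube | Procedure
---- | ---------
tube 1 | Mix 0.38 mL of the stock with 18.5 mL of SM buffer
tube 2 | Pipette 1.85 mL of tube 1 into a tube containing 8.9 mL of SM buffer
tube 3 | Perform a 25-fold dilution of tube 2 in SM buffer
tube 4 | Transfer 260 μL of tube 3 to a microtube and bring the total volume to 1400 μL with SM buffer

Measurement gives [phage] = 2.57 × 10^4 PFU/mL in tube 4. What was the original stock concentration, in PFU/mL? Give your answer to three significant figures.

Step 1: 0.38 mL + 18.5 mL = 18.88 mL total → factor 18.88/0.38 = 49.684
Step 2: 1.85 mL + 8.9 mL = 10.75 mL total → factor 10.75/1.85 = 5.8108
Step 3: 25-fold → factor 25
Step 4: 260 μL brought to 1400 μL → factor 1400/260 = 5.3846
Overall dilution factor = 49.684 × 5.8108 × 25 × 5.3846 = 38864
Stock = 2.57 × 10^4 PFU/mL × 38864 = 9.99 × 10^8 PFU/mL

9.99 × 10^8 PFU/mL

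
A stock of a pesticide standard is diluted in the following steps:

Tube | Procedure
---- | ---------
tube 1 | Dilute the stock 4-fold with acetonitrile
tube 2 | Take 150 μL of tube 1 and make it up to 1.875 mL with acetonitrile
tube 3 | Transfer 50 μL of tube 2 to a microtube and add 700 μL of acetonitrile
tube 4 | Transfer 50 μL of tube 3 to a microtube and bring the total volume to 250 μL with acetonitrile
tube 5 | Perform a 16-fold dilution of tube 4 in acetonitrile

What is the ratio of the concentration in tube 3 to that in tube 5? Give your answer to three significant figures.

80.0

Step 1: 4-fold → factor 4
Step 2: 150 μL brought to 1.875 mL → factor 1875/150 = 12.5
Step 3: 50 μL + 700 μL = 750 μL total → factor 750/50 = 15
Step 4: 50 μL brought to 250 μL → factor 250/50 = 5
Step 5: 16-fold → factor 16
Dilution factor to tube 3 = 750; to tube 5 = 60000
[tube 3]/[tube 5] = (factor to tube 5)/(factor to tube 3) = 60000/750 = 80.0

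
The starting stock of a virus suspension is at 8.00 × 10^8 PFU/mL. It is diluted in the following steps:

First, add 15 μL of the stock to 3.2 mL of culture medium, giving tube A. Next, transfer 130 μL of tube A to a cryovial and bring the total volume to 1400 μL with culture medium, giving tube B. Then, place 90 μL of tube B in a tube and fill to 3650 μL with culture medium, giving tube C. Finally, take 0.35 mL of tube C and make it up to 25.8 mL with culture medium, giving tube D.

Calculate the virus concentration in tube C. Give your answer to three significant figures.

Step 1: 15 μL + 3.2 mL = 3215 μL total → factor 3215/15 = 214.33
Step 2: 130 μL brought to 1400 μL → factor 1400/130 = 10.769
Step 3: 90 μL brought to 3650 μL → factor 3650/90 = 40.556
Dilution factor through tube C = 214.33 × 10.769 × 40.556 = 93611
[tube C] = 8.00 × 10^8 PFU/mL / 93611 = 8.55 × 10^3 PFU/mL

8.55 × 10^3 PFU/mL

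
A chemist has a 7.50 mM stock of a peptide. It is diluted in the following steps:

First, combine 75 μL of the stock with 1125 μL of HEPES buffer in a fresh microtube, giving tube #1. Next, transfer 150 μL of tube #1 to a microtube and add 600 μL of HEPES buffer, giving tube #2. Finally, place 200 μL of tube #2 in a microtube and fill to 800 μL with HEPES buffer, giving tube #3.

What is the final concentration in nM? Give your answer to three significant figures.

2.34 × 10^4 nM

Step 1: 75 μL + 1125 μL = 1200 μL total → factor 1200/75 = 16
Step 2: 150 μL + 600 μL = 750 μL total → factor 750/150 = 5
Step 3: 200 μL brought to 800 μL → factor 800/200 = 4
Overall dilution factor = 16 × 5 × 4 = 320
Final = 7.50 mM / 320 = 0.02344 mM = 2.34 × 10^4 nM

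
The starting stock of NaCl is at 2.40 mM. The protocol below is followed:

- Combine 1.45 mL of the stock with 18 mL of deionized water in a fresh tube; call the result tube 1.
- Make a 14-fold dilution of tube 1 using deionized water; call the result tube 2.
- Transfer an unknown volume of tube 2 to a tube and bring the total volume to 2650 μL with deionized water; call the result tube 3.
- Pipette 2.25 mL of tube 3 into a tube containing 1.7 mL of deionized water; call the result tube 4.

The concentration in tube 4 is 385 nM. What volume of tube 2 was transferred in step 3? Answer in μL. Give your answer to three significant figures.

Step 1: 1.45 mL + 18 mL = 19.45 mL total → factor 19.45/1.45 = 13.414
Step 2: 14-fold → factor 14
Step 3: v brought to 2650 μL → factor = 2650 μL/v
Step 4: 2.25 mL + 1.7 mL = 3.95 mL total → factor 3.95/2.25 = 1.7556
Product of known-step factors = 329.68
Overall factor = 2.40 mM / (385 nM) = 6233.8
Step-3 factor = 6233.8 / 329.68 = 18.908
v = 2650 μL / 18.908 = 140 μL

140 μL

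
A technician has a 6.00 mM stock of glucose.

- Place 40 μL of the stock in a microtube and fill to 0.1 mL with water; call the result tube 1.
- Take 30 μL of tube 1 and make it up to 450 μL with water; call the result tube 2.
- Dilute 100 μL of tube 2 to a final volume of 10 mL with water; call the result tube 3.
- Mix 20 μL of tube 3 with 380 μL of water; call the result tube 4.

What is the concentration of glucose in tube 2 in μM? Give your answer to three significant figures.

160 μM

Step 1: 40 μL brought to 0.1 mL → factor 100/40 = 2.5
Step 2: 30 μL brought to 450 μL → factor 450/30 = 15
Dilution factor through tube 2 = 2.5 × 15 = 37.5
[tube 2] = 6.00 mM / 37.5 = 0.1600 mM = 160 μM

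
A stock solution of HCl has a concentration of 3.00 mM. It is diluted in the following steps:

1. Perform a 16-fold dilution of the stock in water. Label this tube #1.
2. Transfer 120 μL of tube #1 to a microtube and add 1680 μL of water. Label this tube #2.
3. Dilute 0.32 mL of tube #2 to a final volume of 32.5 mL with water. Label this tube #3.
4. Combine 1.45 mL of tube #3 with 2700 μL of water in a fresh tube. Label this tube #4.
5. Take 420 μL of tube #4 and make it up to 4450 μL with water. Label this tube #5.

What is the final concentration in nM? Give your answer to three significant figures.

4.06 nM

Step 1: 16-fold → factor 16
Step 2: 120 μL + 1680 μL = 1800 μL total → factor 1800/120 = 15
Step 3: 0.32 mL brought to 32.5 mL → factor 32.5/0.32 = 101.56
Step 4: 1.45 mL + 2700 μL = 4.15 mL total → factor 4.15/1.45 = 2.8621
Step 5: 420 μL brought to 4450 μL → factor 4450/420 = 10.595
Overall dilution factor = 16 × 15 × 101.56 × 2.8621 × 10.595 = 7.3915 × 10^5
Final = 3.00 mM / 7.3915 × 10^5 = 4.059 × 10^-6 mM = 4.06 nM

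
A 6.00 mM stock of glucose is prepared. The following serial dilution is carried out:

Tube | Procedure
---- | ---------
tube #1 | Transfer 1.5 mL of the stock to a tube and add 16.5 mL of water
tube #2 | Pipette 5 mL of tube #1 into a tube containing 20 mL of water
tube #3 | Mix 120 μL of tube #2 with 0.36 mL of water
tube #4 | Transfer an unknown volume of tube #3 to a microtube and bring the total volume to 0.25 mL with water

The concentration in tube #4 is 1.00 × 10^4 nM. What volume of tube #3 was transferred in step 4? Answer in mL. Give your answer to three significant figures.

Step 1: 1.5 mL + 16.5 mL = 18 mL total → factor 18/1.5 = 12
Step 2: 5 mL + 20 mL = 25 mL total → factor 25/5 = 5
Step 3: 120 μL + 0.36 mL = 480 μL total → factor 480/120 = 4
Step 4: v brought to 0.25 mL → factor = 0.25 mL/v
Product of known-step factors = 240
Overall factor = 6.00 mM / (1.00 × 10^4 nM) = 600
Step-4 factor = 600 / 240 = 2.5
v = 0.25 mL / 2.5 = 0.100 mL

0.100 mL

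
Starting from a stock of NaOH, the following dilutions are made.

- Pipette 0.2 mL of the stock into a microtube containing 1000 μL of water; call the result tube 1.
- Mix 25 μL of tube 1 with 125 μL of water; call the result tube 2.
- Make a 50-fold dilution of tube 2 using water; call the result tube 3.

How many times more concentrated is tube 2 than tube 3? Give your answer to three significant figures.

Step 1: 0.2 mL + 1000 μL = 1.2 mL total → factor 1.2/0.2 = 6
Step 2: 25 μL + 125 μL = 150 μL total → factor 150/25 = 6
Step 3: 50-fold → factor 50
Dilution factor to tube 2 = 36; to tube 3 = 1800
[tube 2]/[tube 3] = (factor to tube 3)/(factor to tube 2) = 1800/36 = 50.0

50.0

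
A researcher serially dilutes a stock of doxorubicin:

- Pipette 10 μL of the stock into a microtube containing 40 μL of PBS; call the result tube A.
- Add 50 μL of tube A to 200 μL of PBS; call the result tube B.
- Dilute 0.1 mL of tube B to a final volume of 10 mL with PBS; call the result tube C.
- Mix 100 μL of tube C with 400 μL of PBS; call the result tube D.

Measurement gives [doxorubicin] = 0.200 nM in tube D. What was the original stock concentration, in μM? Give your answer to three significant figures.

Step 1: 10 μL + 40 μL = 50 μL total → factor 50/10 = 5
Step 2: 50 μL + 200 μL = 250 μL total → factor 250/50 = 5
Step 3: 0.1 mL brought to 10 mL → factor 10/0.1 = 100
Step 4: 100 μL + 400 μL = 500 μL total → factor 500/100 = 5
Overall dilution factor = 5 × 5 × 100 × 5 = 12500
Stock = 0.200 nM × 12500 = 2500 nM = 2.50 μM

2.50 μM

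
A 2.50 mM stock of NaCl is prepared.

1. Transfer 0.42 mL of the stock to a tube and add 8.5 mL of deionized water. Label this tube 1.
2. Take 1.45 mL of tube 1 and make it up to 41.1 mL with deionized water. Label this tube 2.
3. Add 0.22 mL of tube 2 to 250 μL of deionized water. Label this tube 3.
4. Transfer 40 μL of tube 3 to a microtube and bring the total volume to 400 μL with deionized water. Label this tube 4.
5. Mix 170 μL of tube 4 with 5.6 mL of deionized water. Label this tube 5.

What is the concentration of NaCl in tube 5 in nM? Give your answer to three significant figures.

5.73 nM

Step 1: 0.42 mL + 8.5 mL = 8.92 mL total → factor 8.92/0.42 = 21.238
Step 2: 1.45 mL brought to 41.1 mL → factor 41.1/1.45 = 28.345
Step 3: 0.22 mL + 250 μL = 0.47 mL total → factor 0.47/0.22 = 2.1364
Step 4: 40 μL brought to 400 μL → factor 400/40 = 10
Step 5: 170 μL + 5.6 mL = 5770 μL total → factor 5770/170 = 33.941
Overall dilution factor = 21.238 × 28.345 × 2.1364 × 10 × 33.941 = 4.3651 × 10^5
Final = 2.50 mM / 4.3651 × 10^5 = 5.727 × 10^-6 mM = 5.73 nM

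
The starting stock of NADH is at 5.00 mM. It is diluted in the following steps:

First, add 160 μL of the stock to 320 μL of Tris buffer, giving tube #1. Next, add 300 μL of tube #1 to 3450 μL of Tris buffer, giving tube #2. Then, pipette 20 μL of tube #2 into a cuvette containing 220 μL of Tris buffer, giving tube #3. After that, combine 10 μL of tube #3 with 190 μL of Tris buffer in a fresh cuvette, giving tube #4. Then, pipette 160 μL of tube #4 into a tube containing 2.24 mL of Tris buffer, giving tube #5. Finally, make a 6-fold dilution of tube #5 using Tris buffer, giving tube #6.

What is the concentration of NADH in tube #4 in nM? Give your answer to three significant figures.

Step 1: 160 μL + 320 μL = 480 μL total → factor 480/160 = 3
Step 2: 300 μL + 3450 μL = 3750 μL total → factor 3750/300 = 12.5
Step 3: 20 μL + 220 μL = 240 μL total → factor 240/20 = 12
Step 4: 10 μL + 190 μL = 200 μL total → factor 200/10 = 20
Dilution factor through tube #4 = 3 × 12.5 × 12 × 20 = 9000
[tube #4] = 5.00 mM / 9000 = 0.0005556 mM = 556 nM

556 nM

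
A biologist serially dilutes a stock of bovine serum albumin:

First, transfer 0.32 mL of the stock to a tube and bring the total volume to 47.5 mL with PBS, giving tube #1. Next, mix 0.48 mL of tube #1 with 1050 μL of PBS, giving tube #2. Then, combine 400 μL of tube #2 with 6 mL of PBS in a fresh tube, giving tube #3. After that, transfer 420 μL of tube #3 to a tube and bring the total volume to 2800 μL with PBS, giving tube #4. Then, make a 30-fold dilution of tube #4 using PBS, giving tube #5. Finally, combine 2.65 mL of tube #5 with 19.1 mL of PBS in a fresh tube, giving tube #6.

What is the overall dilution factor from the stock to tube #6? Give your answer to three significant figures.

1.24 × 10^7

Step 1: 0.32 mL brought to 47.5 mL → factor 47.5/0.32 = 148.44
Step 2: 0.48 mL + 1050 μL = 1.53 mL total → factor 1.53/0.48 = 3.1875
Step 3: 400 μL + 6 mL = 6400 μL total → factor 6400/400 = 16
Step 4: 420 μL brought to 2800 μL → factor 2800/420 = 6.6667
Step 5: 30-fold → factor 30
Step 6: 2.65 mL + 19.1 mL = 21.75 mL total → factor 21.75/2.65 = 8.2075
Overall dilution factor = 148.44 × 3.1875 × 16 × 6.6667 × 30 × 8.2075 = 1.2427 × 10^7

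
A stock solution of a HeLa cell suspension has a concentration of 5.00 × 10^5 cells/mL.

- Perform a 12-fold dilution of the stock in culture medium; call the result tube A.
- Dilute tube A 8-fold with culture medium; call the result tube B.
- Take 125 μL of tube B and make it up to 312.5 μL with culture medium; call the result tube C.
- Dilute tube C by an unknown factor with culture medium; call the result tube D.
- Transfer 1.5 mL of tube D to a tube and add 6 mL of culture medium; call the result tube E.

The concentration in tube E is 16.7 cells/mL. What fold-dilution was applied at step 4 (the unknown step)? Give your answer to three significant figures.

Step 1: 12-fold → factor 12
Step 2: 8-fold → factor 8
Step 3: 125 μL brought to 312.5 μL → factor 312.5/125 = 2.5
Step 4: unknown factor x
Step 5: 1.5 mL + 6 mL = 7.5 mL total → factor 7.5/1.5 = 5
Product of known-step factors = 1200
Overall factor = 5.00 × 10^5 cells/mL / (16.7 cells/mL) = 29940
x = 29940 / 1200 = 25.0

25.0-fold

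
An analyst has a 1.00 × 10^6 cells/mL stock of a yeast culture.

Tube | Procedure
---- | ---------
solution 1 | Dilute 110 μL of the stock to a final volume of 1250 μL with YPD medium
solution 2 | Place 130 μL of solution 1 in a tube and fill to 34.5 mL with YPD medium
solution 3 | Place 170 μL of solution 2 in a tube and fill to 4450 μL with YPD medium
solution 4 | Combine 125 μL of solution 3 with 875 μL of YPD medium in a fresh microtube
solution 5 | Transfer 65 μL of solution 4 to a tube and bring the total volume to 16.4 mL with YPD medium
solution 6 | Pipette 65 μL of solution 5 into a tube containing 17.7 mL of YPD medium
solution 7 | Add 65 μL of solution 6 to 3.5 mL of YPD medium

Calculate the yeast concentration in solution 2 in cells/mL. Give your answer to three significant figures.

332 cells/mL

Step 1: 110 μL brought to 1250 μL → factor 1250/110 = 11.364
Step 2: 130 μL brought to 34.5 mL → factor 34500/130 = 265.38
Dilution factor through solution 2 = 11.364 × 265.38 = 3015.7
[solution 2] = 1.00 × 10^6 cells/mL / 3015.7 = 332 cells/mL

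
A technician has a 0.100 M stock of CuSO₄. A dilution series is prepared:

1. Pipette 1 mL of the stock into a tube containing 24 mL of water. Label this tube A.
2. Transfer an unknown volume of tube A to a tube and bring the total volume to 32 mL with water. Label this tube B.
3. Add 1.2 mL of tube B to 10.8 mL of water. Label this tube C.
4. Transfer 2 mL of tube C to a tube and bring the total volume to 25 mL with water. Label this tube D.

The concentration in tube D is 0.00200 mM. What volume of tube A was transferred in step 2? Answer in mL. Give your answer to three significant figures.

2.00 mL

Step 1: 1 mL + 24 mL = 25 mL total → factor 25/1 = 25
Step 2: v brought to 32 mL → factor = 32 mL/v
Step 3: 1.2 mL + 10.8 mL = 12 mL total → factor 12/1.2 = 10
Step 4: 2 mL brought to 25 mL → factor 25/2 = 12.5
Product of known-step factors = 3125
Overall factor = 0.100 M / (0.00200 mM) = 50000
Step-2 factor = 50000 / 3125 = 16
v = 32 mL / 16 = 2.00 mL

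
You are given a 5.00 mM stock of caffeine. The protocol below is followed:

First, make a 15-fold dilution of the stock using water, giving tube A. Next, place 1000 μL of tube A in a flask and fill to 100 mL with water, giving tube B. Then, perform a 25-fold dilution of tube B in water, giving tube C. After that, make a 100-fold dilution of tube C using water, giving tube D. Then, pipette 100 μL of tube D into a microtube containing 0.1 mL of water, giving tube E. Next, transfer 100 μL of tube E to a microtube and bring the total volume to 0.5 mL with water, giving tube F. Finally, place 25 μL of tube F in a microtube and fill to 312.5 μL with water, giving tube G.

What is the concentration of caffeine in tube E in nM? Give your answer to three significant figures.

Step 1: 15-fold → factor 15
Step 2: 1000 μL brought to 100 mL → factor 1 × 10^5/1000 = 100
Step 3: 25-fold → factor 25
Step 4: 100-fold → factor 100
Step 5: 100 μL + 0.1 mL = 200 μL total → factor 200/100 = 2
Dilution factor through tube E = 15 × 100 × 25 × 100 × 2 = 7.5 × 10^6
[tube E] = 5.00 mM / 7.5 × 10^6 = 6.667 × 10^-7 mM = 0.667 nM

0.667 nM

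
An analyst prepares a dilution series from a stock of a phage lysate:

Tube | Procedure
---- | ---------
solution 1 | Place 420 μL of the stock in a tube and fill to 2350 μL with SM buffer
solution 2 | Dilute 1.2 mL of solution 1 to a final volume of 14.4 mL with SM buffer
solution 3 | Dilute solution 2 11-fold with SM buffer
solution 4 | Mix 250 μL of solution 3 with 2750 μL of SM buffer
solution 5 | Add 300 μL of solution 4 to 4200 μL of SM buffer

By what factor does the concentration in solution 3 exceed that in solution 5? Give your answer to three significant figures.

180

Step 1: 420 μL brought to 2350 μL → factor 2350/420 = 5.5952
Step 2: 1.2 mL brought to 14.4 mL → factor 14.4/1.2 = 12
Step 3: 11-fold → factor 11
Step 4: 250 μL + 2750 μL = 3000 μL total → factor 3000/250 = 12
Step 5: 300 μL + 4200 μL = 4500 μL total → factor 4500/300 = 15
Dilution factor to solution 3 = 738.57; to solution 5 = 1.3294 × 10^5
[solution 3]/[solution 5] = (factor to solution 5)/(factor to solution 3) = 1.3294 × 10^5/738.57 = 180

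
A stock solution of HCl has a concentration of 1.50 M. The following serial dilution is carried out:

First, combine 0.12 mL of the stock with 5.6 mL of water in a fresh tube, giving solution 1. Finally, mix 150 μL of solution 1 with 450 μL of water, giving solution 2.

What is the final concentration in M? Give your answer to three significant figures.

0.00787 M

Step 1: 0.12 mL + 5.6 mL = 5.72 mL total → factor 5.72/0.12 = 47.667
Step 2: 150 μL + 450 μL = 600 μL total → factor 600/150 = 4
Overall dilution factor = 47.667 × 4 = 190.67
Final = 1.50 M / 190.67 = 0.00787 M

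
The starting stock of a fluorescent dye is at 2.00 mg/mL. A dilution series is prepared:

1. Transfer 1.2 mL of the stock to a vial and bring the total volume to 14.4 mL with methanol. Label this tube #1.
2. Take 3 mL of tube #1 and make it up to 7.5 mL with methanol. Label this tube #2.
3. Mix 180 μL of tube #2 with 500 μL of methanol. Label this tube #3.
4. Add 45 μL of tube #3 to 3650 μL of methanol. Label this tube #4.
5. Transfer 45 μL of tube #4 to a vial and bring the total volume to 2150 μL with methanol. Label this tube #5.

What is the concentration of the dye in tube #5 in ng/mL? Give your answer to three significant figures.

Step 1: 1.2 mL brought to 14.4 mL → factor 14.4/1.2 = 12
Step 2: 3 mL brought to 7.5 mL → factor 7.5/3 = 2.5
Step 3: 180 μL + 500 μL = 680 μL total → factor 680/180 = 3.7778
Step 4: 45 μL + 3650 μL = 3695 μL total → factor 3695/45 = 82.111
Step 5: 45 μL brought to 2150 μL → factor 2150/45 = 47.778
Overall dilution factor = 12 × 2.5 × 3.7778 × 82.111 × 47.778 = 4.4462 × 10^5
Final = 2.00 mg/mL / 4.4462 × 10^5 = 4.498 × 10^-6 mg/mL = 4.50 ng/mL

4.50 ng/mL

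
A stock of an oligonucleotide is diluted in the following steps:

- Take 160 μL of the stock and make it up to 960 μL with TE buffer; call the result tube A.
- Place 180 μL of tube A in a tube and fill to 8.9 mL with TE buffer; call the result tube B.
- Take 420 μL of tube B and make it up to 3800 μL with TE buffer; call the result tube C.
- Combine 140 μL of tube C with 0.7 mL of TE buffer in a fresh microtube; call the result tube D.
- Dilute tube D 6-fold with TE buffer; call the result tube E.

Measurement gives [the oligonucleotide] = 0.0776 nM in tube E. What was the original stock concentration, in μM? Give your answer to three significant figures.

7.50 μM

Step 1: 160 μL brought to 960 μL → factor 960/160 = 6
Step 2: 180 μL brought to 8.9 mL → factor 8900/180 = 49.444
Step 3: 420 μL brought to 3800 μL → factor 3800/420 = 9.0476
Step 4: 140 μL + 0.7 mL = 840 μL total → factor 840/140 = 6
Step 5: 6-fold → factor 6
Overall dilution factor = 6 × 49.444 × 9.0476 × 6 × 6 = 96629
Stock = 0.0776 nM × 96629 = 7498 nM = 7.50 μM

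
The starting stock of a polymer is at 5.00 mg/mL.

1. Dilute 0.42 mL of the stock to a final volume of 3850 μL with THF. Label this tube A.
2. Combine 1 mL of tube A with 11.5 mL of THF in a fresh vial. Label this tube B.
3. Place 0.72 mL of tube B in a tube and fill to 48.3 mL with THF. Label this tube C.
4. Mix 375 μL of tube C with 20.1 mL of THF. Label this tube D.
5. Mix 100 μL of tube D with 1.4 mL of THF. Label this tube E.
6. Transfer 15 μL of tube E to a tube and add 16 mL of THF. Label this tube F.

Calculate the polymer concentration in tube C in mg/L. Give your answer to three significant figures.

Step 1: 0.42 mL brought to 3850 μL → factor 3.85/0.42 = 9.1667
Step 2: 1 mL + 11.5 mL = 12.5 mL total → factor 12.5/1 = 12.5
Step 3: 0.72 mL brought to 48.3 mL → factor 48.3/0.72 = 67.083
Dilution factor through tube C = 9.1667 × 12.5 × 67.083 = 7686.6
[tube C] = 5.00 mg/mL / 7686.6 = 0.0006505 mg/mL = 0.650 mg/L

0.650 mg/L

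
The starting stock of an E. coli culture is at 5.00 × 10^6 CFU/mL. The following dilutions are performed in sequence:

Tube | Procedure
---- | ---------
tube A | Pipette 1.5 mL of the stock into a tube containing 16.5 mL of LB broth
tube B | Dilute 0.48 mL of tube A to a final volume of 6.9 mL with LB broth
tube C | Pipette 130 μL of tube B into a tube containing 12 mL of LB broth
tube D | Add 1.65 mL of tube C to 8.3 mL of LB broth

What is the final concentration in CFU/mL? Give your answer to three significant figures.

Step 1: 1.5 mL + 16.5 mL = 18 mL total → factor 18/1.5 = 12
Step 2: 0.48 mL brought to 6.9 mL → factor 6.9/0.48 = 14.375
Step 3: 130 μL + 12 mL = 12130 μL total → factor 12130/130 = 93.308
Step 4: 1.65 mL + 8.3 mL = 9.95 mL total → factor 9.95/1.65 = 6.0303
Overall dilution factor = 12 × 14.375 × 93.308 × 6.0303 = 97061
Final = 5.00 × 10^6 CFU/mL / 97061 = 51.5 CFU/mL

51.5 CFU/mL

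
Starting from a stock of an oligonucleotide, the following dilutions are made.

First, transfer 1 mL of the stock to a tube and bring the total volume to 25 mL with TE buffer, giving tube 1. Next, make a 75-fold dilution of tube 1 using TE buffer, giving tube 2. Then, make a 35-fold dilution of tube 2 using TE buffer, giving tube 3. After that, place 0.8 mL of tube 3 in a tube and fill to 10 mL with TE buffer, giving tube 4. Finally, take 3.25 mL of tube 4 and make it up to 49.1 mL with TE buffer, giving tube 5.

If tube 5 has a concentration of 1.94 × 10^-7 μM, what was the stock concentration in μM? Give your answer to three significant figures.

2.40 μM

Step 1: 1 mL brought to 25 mL → factor 25/1 = 25
Step 2: 75-fold → factor 75
Step 3: 35-fold → factor 35
Step 4: 0.8 mL brought to 10 mL → factor 10/0.8 = 12.5
Step 5: 3.25 mL brought to 49.1 mL → factor 49.1/3.25 = 15.108
Overall dilution factor = 25 × 75 × 35 × 12.5 × 15.108 = 1.2393 × 10^7
Stock = 1.94 × 10^-7 μM × 1.2393 × 10^7 = 2.40 μM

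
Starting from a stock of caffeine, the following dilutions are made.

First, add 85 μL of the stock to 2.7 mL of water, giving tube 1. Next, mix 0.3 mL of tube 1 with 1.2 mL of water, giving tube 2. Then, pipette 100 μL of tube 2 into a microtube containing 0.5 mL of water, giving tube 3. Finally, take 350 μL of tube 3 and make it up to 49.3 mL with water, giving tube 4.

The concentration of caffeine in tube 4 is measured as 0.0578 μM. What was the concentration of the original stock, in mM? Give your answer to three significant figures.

Step 1: 85 μL + 2.7 mL = 2785 μL total → factor 2785/85 = 32.765
Step 2: 0.3 mL + 1.2 mL = 1.5 mL total → factor 1.5/0.3 = 5
Step 3: 100 μL + 0.5 mL = 600 μL total → factor 600/100 = 6
Step 4: 350 μL brought to 49.3 mL → factor 49300/350 = 140.86
Overall dilution factor = 32.765 × 5 × 6 × 140.86 = 1.3845 × 10^5
Stock = 0.0578 μM × 1.3845 × 10^5 = 8003 μM = 8.00 mM

8.00 mM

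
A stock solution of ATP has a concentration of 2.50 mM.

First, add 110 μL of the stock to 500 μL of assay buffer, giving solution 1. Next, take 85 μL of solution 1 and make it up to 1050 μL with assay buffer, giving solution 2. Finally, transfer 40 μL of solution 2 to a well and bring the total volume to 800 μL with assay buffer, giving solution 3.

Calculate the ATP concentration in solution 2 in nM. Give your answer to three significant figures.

3.65 × 10^4 nM

Step 1: 110 μL + 500 μL = 610 μL total → factor 610/110 = 5.5455
Step 2: 85 μL brought to 1050 μL → factor 1050/85 = 12.353
Dilution factor through solution 2 = 5.5455 × 12.353 = 68.503
[solution 2] = 2.50 mM / 68.503 = 0.03649 mM = 3.65 × 10^4 nM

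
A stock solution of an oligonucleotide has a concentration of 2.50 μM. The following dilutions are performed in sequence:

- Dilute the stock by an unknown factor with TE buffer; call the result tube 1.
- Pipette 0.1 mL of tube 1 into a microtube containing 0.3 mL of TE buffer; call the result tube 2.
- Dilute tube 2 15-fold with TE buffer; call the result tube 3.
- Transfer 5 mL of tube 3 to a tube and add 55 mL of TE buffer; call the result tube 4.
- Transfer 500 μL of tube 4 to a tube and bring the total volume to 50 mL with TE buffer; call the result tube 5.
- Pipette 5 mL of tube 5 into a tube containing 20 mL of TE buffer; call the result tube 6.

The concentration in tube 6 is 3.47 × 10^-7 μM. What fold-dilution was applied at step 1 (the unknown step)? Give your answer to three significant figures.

20.0-fold

Step 1: unknown factor x
Step 2: 0.1 mL + 0.3 mL = 0.4 mL total → factor 0.4/0.1 = 4
Step 3: 15-fold → factor 15
Step 4: 5 mL + 55 mL = 60 mL total → factor 60/5 = 12
Step 5: 500 μL brought to 50 mL → factor 50000/500 = 100
Step 6: 5 mL + 20 mL = 25 mL total → factor 25/5 = 5
Product of known-step factors = 3.6 × 10^5
Overall factor = 2.50 μM / (3.47 × 10^-7 μM) = 7.2046 × 10^6
x = 7.2046 × 10^6 / 3.6 × 10^5 = 20.0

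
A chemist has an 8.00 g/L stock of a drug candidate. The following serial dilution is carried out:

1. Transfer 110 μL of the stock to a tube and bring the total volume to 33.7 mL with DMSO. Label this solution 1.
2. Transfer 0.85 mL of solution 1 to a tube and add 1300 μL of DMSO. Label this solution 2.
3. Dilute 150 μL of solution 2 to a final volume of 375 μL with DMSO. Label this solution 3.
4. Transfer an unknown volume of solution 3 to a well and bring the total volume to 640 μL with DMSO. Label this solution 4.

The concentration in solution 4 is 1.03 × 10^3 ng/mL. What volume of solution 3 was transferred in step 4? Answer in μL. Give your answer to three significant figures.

160 μL

Step 1: 110 μL brought to 33.7 mL → factor 33700/110 = 306.36
Step 2: 0.85 mL + 1300 μL = 2.15 mL total → factor 2.15/0.85 = 2.5294
Step 3: 150 μL brought to 375 μL → factor 375/150 = 2.5
Step 4: v brought to 640 μL → factor = 640 μL/v
Product of known-step factors = 1937.3
Overall factor = 8.00 g/L / (1.03 × 10^3 ng/mL) = 7767
Step-4 factor = 7767 / 1937.3 = 4.0092
v = 640 μL / 4.0092 = 160 μL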